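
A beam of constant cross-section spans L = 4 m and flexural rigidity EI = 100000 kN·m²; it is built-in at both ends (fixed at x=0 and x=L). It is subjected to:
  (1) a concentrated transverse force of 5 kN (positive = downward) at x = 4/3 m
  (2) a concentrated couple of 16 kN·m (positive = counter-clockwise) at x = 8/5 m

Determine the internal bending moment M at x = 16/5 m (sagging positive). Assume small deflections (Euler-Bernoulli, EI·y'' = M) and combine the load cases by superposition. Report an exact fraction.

Load 1 — point force P=5 kN at a=4/3 m (b=L-a=8/3):
  M_1 = Pa²(a+3b)(L-x)/L³ - Pa²b/L²  [x>a] = 5·(4/3)²·((4/3)+3·(8/3))·(4-(16/5))/4³ - 5·(4/3)²·(8/3)/4² = -4/9 kN·m
Load 2 — applied couple M₀=16 kN·m at a=8/5 m (b=L-a=12/5):
  M_2 = R_Ax - M_A - M₀  [x>a] with R_A=144/25, M_A=48/25 = (144/25)·(16/5) - (48/25) - 16 = 64/125 kN·m
Superposition: M = Σ M_i = 76/1125 kN·m ≈ 0.067556 kN·m

M(16/5) = 76/1125 kN·m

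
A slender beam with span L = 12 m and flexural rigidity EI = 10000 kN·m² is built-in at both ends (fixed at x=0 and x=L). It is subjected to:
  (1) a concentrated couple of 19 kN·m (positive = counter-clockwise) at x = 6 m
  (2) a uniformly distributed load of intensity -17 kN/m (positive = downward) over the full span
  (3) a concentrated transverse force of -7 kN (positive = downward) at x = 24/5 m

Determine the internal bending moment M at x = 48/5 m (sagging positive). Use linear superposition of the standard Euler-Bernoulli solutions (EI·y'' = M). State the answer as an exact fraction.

Load 1 — applied couple M₀=19 kN·m at a=6 m (b=L-a=6):
  M_1 = R_Ax - M_A - M₀  [x>a] with R_A=19/8, M_A=19/4 = (19/8)·(48/5) - (19/4) - 19 = -19/20 kN·m
Load 2 — uniform load w=-17 kN/m over full span:
  M_2 = wLx/2 - wL²/12 - wx²/2 = (-17)·12·(48/5)/2 - (-17)·12²/12 - (-17)·(48/5)²/2 = 204/25 kN·m
Load 3 — point force P=-7 kN at a=24/5 m (b=L-a=36/5):
  M_3 = Pa²(a+3b)(L-x)/L³ - Pa²b/L²  [x>a] = (-7)·(24/5)²·((24/5)+3·(36/5))·(12-(48/5))/12³ - (-7)·(24/5)²·(36/5)/12² = 1344/625 kN·m
Superposition: M = Σ M_i = 23401/2500 kN·m ≈ 9.360400 kN·m

M(48/5) = 23401/2500 kN·m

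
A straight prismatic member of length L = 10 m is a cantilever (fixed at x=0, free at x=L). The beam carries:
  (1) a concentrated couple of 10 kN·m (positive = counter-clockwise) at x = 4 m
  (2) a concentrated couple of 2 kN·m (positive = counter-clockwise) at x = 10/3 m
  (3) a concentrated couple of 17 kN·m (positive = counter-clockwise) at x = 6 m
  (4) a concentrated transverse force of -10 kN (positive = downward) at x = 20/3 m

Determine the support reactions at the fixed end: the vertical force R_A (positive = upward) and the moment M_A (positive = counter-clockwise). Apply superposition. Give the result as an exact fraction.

R_A = -10 kN, M_A = -287/3 kN·m

Load 1 — applied couple M₀=10 kN·m at a=4 m (b=L-a=6):
  R_A = 0 kN
  M_A = -M₀ = -10 kN·m
Load 2 — applied couple M₀=2 kN·m at a=10/3 m (b=L-a=20/3):
  R_A = 0 kN
  M_A = -M₀ = -2 kN·m
Load 3 — applied couple M₀=17 kN·m at a=6 m (b=L-a=4):
  R_A = 0 kN
  M_A = -M₀ = -17 kN·m
Load 4 — point force P=-10 kN at a=20/3 m (b=L-a=10/3):
  R_A = P = (-10) = -10 kN
  M_A = Pa = (-10)·(20/3) = -200/3 kN·m
Superposition: R_A = -10 kN, M_A = -287/3 kN·m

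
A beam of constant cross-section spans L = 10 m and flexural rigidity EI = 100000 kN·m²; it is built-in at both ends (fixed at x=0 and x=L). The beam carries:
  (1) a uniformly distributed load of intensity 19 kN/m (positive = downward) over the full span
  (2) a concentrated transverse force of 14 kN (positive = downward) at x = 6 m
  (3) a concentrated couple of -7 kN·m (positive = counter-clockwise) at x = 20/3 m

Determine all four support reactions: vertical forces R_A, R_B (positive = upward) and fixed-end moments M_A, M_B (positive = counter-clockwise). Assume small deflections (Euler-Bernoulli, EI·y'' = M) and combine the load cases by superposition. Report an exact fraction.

R_A = 37123/375 kN, M_A = 4236/25 kN·m, R_B = 39377/375 kN, M_B = -13387/75 kN·m

Load 1 — uniform load w=19 kN/m over full span:
  R_A = wL/2 = 19·10/2 = 95 kN
  M_A = wL²/12 = 19·10²/12 = 475/3 kN·m
  R_B = wL/2 = 19·10/2 = 95 kN
  M_B = -wL²/12 = -19·10²/12 = -475/3 kN·m
Load 2 — point force P=14 kN at a=6 m (b=L-a=4):
  R_A = Pb²(3a+b)/L³ = 14·4²·(3·6+4)/10³ = 616/125 kN
  M_A = Pab²/L² = 14·6·4²/10² = 336/25 kN·m
  R_B = Pa²(a+3b)/L³ = 14·6²·(6+3·4)/10³ = 1134/125 kN
  M_B = -Pa²b/L² = -14·6²·4/10² = -504/25 kN·m
Load 3 — applied couple M₀=-7 kN·m at a=20/3 m (b=L-a=10/3):
  R_A = 6M₀ab/L³ = 6·(-7)·(20/3)·(10/3)/10³ = -14/15 kN
  M_A = M₀b(2a-b)/L² = (-7)·(10/3)·(2·(20/3)-(10/3))/10² = -7/3 kN·m
  R_B = -6M₀ab/L³ = -6·(-7)·(20/3)·(10/3)/10³ = 14/15 kN
  M_B = M₀a(2b-a)/L² = (-7)·(20/3)·(2·(10/3)-(20/3))/10² = 0 kN·m
Superposition: R_A = 37123/375 kN, M_A = 4236/25 kN·m, R_B = 39377/375 kN, M_B = -13387/75 kN·m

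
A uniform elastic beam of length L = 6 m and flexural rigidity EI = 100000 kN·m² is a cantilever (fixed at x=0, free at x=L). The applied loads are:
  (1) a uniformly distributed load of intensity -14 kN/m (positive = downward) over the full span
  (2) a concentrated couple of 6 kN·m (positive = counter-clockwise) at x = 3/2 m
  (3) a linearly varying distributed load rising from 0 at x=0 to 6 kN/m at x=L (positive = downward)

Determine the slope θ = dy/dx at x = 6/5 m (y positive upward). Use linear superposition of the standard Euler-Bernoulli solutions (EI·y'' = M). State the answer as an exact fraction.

θ(6/5) = 56133/31250000 rad

Load 1 — uniform load w=-14 kN/m over full span:
  θ_1 = -wx(x²-3Lx+3L²)/(6EI) = -(-14)·(6/5)·((6/5)²-3·6·(6/5)+3·6²)/(6·100000) = 3843/1562500 rad
Load 2 — applied couple M₀=6 kN·m at a=3/2 m (b=L-a=9/2):
  θ_2 = M₀x/EI  [x≤a] = 6·(6/5)/100000 = 9/125000 rad
Load 3 — triangular load w₀=6 kN/m (0→w₀ over full span):
  θ_3 = (w₀Lx²/4-w₀L²x/3-w₀x⁴/(24L))/EI = (6·6·(6/5)²/4-6·6²·(6/5)/3-6·(6/5)⁴/(24·6))/100000 = -22977/31250000 rad
Superposition: θ = Σ θ_i = 56133/31250000 rad ≈ 0.001796 rad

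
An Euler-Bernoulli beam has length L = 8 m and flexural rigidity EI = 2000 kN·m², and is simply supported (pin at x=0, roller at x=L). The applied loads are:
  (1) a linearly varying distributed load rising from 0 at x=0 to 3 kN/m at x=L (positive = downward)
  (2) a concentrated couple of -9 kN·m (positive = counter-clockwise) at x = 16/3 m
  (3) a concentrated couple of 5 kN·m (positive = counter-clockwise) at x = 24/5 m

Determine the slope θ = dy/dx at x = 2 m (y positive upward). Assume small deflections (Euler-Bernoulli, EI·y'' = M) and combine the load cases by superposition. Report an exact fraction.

θ(2) = -223/24000 rad

Load 1 — triangular load w₀=3 kN/m (0→w₀ over full span):
  θ_1 = -w₀(7L⁴-30L²x²+15x⁴)/(360LEI) = -3·(7·8⁴-30·8²·2²+15·2⁴)/(360·8·2000) = -1327/120000 rad
Load 2 — applied couple M₀=-9 kN·m at a=16/3 m (b=L-a=8/3):
  θ_2 = (M₀x²/(2L)+C₁)/EI  [x≤a] with C₁=M₀(3b²-L²)/(6L)=8 = ((-9)·2²/(2·8)+8)/2000 = 23/8000 rad
Load 3 — applied couple M₀=5 kN·m at a=24/5 m (b=L-a=16/5):
  θ_3 = (M₀x²/(2L)+C₁)/EI  [x≤a] with C₁=M₀(3b²-L²)/(6L)=-52/15 = (5·2²/(2·8)+(-52/15))/2000 = -133/120000 rad
Superposition: θ = Σ θ_i = -223/24000 rad ≈ -0.009292 rad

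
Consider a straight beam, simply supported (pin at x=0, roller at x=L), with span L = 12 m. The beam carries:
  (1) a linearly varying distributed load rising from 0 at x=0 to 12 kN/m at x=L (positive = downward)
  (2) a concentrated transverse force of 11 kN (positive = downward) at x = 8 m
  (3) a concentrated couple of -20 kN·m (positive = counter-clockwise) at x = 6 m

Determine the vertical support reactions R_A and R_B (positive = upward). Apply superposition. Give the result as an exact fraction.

R_A = 26 kN, R_B = 57 kN

Load 1 — triangular load w₀=12 kN/m (0→w₀ over full span):
  R_A = w₀L/6 = 12·12/6 = 24 kN
  R_B = w₀L/3 = 12·12/3 = 48 kN
Load 2 — point force P=11 kN at a=8 m (b=L-a=4):
  R_A = Pb/L = 11·4/12 = 11/3 kN
  R_B = Pa/L = 11·8/12 = 22/3 kN
Load 3 — applied couple M₀=-20 kN·m at a=6 m (b=L-a=6):
  R_A = M₀/L = (-20)/12 = -5/3 kN
  R_B = -M₀/L = -(-20)/12 = 5/3 kN
Superposition: R_A = 26 kN, R_B = 57 kN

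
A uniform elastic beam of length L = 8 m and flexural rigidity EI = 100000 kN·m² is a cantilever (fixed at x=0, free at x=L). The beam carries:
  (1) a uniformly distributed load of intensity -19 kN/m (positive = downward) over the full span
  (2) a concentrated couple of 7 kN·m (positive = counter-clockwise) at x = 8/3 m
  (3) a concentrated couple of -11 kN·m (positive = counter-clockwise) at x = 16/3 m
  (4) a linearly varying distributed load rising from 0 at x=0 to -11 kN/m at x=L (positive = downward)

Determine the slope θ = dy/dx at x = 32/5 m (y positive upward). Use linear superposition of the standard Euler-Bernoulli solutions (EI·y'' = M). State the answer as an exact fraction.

Load 1 — uniform load w=-19 kN/m over full span:
  θ_1 = -wx(x²-3Lx+3L²)/(6EI) = -(-19)·(32/5)·((32/5)²-3·8·(32/5)+3·8²)/(6·100000) = 18848/1171875 rad
Load 2 — applied couple M₀=7 kN·m at a=8/3 m (b=L-a=16/3):
  θ_2 = M₀a/EI  [x>a] = 7·(8/3)/100000 = 7/37500 rad
Load 3 — applied couple M₀=-11 kN·m at a=16/3 m (b=L-a=8/3):
  θ_3 = M₀a/EI  [x>a] = (-11)·(16/3)/100000 = -11/18750 rad
Load 4 — triangular load w₀=-11 kN/m (0→w₀ over full span):
  θ_4 = (w₀Lx²/4-w₀L²x/3-w₀x⁴/(24L))/EI = ((-11)·8·(32/5)²/4-(-11)·8²·(32/5)/3-(-11)·(32/5)⁴/(24·8))/100000 = 40832/5859375 rad
Superposition: θ = Σ θ_i = 176971/7812500 rad ≈ 0.022652 rad

θ(32/5) = 176971/7812500 rad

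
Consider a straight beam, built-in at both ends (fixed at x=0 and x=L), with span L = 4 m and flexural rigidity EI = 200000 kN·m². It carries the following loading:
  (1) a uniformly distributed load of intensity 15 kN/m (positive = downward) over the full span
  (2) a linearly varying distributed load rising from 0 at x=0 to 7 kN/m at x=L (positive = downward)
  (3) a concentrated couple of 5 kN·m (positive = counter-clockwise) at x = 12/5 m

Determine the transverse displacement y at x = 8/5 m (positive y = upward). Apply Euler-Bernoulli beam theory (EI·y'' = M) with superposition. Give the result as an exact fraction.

y(8/5) = -2954/48828125 m

Load 1 — uniform load w=15 kN/m over full span:
  y_1 = -wx²(L-x)²/(24EI) = -15·(8/5)²·(4-(8/5))²/(24·200000) = -18/390625 m
Load 2 — triangular load w₀=7 kN/m (0→w₀ over full span):
  y_2 = -w₀x²(L-x)²(x+2L)/(120LEI) = -7·(8/5)²·(4-(8/5))²·((8/5)+2·4)/(120·4·200000) = -504/48828125 m
Load 3 — applied couple M₀=5 kN·m at a=12/5 m (b=L-a=8/5):
  y_3 = (R_Ax³/6 - M_Ax²/2)/EI  [x≤a] with R_A=9/5, M_A=8/5 = ((9/5)·(8/5)³/6 - (8/5)·(8/5)²/2)/200000 = -8/1953125 m
Superposition: y = Σ y_i = -2954/48828125 m ≈ -0.000060 m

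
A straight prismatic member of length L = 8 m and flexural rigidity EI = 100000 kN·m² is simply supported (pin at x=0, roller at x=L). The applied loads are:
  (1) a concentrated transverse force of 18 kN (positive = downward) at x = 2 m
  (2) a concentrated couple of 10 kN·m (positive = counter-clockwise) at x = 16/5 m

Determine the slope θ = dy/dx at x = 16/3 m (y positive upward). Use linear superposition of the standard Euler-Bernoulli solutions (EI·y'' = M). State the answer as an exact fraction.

Load 1 — point force P=18 kN at a=2 m (b=L-a=6):
  θ_1 = -Pa(2L²-6Lx+3x²+a²)/(6LEI)  [x>a] = -18·2·(2·8²-6·8·(16/3)+3·(16/3)²+2²)/(6·8·100000) = 29/100000 rad
Load 2 — applied couple M₀=10 kN·m at a=16/5 m (b=L-a=24/5):
  θ_2 = (M₀x²/(2L)-M₀(x-a)+C₁)/EI  [x>a] with C₁=M₀(3b²-L²)/(6L)=16/15 = (10·(16/3)²/(2·8)-10·((16/3)-(16/5))+(16/15))/100000 = -7/281250 rad
Superposition: θ = Σ θ_i = 1193/4500000 rad ≈ 0.000265 rad

θ(16/3) = 1193/4500000 rad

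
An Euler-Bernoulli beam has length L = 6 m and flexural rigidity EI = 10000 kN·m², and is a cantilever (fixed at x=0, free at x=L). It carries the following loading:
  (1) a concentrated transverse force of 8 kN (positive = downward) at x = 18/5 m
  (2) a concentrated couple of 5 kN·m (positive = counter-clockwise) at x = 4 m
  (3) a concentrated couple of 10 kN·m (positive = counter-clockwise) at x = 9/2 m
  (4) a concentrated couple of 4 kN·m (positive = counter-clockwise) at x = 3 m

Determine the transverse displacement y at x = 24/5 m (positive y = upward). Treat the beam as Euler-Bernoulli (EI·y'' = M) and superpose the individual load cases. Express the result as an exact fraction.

Load 1 — point force P=8 kN at a=18/5 m (b=L-a=12/5):
  y_1 = -Pa²(3x-a)/(6EI)  [x>a] = -8·(18/5)²·(3·(24/5)-(18/5))/(6·10000) = -1458/78125 m
Load 2 — applied couple M₀=5 kN·m at a=4 m (b=L-a=2):
  y_2 = M₀a(2x-a)/(2EI)  [x>a] = 5·4·(2·(24/5)-4)/(2·10000) = 7/1250 m
Load 3 — applied couple M₀=10 kN·m at a=9/2 m (b=L-a=3/2):
  y_3 = M₀a(2x-a)/(2EI)  [x>a] = 10·(9/2)·(2·(24/5)-(9/2))/(2·10000) = 459/40000 m
Load 4 — applied couple M₀=4 kN·m at a=3 m (b=L-a=3):
  y_4 = M₀a(2x-a)/(2EI)  [x>a] = 4·3·(2·(24/5)-3)/(2·10000) = 99/25000 m
Superposition: y = Σ y_i = 11863/5000000 m ≈ 0.002373 m

y(24/5) = 11863/5000000 m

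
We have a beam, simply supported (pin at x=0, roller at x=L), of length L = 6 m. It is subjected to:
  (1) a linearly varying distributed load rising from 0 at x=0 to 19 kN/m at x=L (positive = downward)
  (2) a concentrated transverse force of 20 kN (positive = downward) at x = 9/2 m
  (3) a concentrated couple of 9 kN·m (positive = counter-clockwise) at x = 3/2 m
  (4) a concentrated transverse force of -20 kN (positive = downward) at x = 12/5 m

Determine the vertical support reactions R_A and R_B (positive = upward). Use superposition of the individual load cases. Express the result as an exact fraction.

Load 1 — triangular load w₀=19 kN/m (0→w₀ over full span):
  R_A = w₀L/6 = 19·6/6 = 19 kN
  R_B = w₀L/3 = 19·6/3 = 38 kN
Load 2 — point force P=20 kN at a=9/2 m (b=L-a=3/2):
  R_A = Pb/L = 20·(3/2)/6 = 5 kN
  R_B = Pa/L = 20·(9/2)/6 = 15 kN
Load 3 — applied couple M₀=9 kN·m at a=3/2 m (b=L-a=9/2):
  R_A = M₀/L = 9/6 = 3/2 kN
  R_B = -M₀/L = -9/6 = -3/2 kN
Load 4 — point force P=-20 kN at a=12/5 m (b=L-a=18/5):
  R_A = Pb/L = (-20)·(18/5)/6 = -12 kN
  R_B = Pa/L = (-20)·(12/5)/6 = -8 kN
Superposition: R_A = 27/2 kN, R_B = 87/2 kN

R_A = 27/2 kN, R_B = 87/2 kN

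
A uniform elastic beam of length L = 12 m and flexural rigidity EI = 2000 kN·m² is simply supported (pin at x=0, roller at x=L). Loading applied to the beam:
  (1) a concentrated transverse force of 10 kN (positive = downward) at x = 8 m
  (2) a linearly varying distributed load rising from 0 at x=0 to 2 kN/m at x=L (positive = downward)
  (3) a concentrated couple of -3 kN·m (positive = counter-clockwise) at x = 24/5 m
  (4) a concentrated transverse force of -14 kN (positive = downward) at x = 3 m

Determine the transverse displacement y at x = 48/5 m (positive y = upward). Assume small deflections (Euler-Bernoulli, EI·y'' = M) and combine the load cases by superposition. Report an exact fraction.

y(48/5) = -9023041/93750000 m

Load 1 — point force P=10 kN at a=8 m (b=L-a=4):
  y_1 = -Pa(L-x)(2Lx-a²-x²)/(6LEI)  [x>a] = -10·8·(12-(48/5))·(2·12·(48/5)-8²-(48/5)²)/(6·12·2000) = -928/9375 m
Load 2 — triangular load w₀=2 kN/m (0→w₀ over full span):
  y_2 = -w₀x(7L⁴-10L²x²+3x⁴)/(360LEI) = -2·(48/5)·(7·12⁴-10·12²·(48/5)²+3·(48/5)⁴)/(360·12·2000) = -164592/1953125 m
Load 3 — applied couple M₀=-3 kN·m at a=24/5 m (b=L-a=36/5):
  y_3 = (M₀x³/(6L)-M₀(x-a)²/2+C₁x)/EI  [x>a] with C₁=M₀(3b²-L²)/(6L)=-12/25 = ((-3)·(48/5)³/(6·12)-(-3)·((48/5)-(24/5))²/2+(-12/25)·(48/5))/2000 = -54/15625 m
Load 4 — point force P=-14 kN at a=3 m (b=L-a=9):
  y_4 = -Pa(L-x)(2Lx-a²-x²)/(6LEI)  [x>a] = -(-14)·3·(12-(48/5))·(2·12·(48/5)-3²-(48/5)²)/(6·12·2000) = 22617/250000 m
Superposition: y = Σ y_i = -9023041/93750000 m ≈ -0.096246 m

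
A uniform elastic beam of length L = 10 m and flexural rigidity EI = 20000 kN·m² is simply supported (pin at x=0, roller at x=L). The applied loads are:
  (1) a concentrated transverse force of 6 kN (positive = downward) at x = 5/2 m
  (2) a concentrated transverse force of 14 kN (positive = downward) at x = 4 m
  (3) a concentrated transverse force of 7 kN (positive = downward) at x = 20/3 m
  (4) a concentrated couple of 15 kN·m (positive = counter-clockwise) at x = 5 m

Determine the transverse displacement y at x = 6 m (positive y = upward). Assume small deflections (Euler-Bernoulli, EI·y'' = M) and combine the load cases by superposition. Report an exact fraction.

Load 1 — point force P=6 kN at a=5/2 m (b=L-a=15/2):
  y_1 = -Pa(L-x)(2Lx-a²-x²)/(6LEI)  [x>a] = -6·(5/2)·(10-6)·(2·10·6-(5/2)²-6²)/(6·10·20000) = -311/80000 m
Load 2 — point force P=14 kN at a=4 m (b=L-a=6):
  y_2 = -Pa(L-x)(2Lx-a²-x²)/(6LEI)  [x>a] = -14·4·(10-6)·(2·10·6-4²-6²)/(6·10·20000) = -119/9375 m
Load 3 — point force P=7 kN at a=20/3 m (b=L-a=10/3):
  y_3 = -Pbx(L²-b²-x²)/(6LEI)  [x≤a] = -7·(10/3)·6·(10²-(10/3)²-6²)/(6·10·20000) = -833/135000 m
Load 4 — applied couple M₀=15 kN·m at a=5 m (b=L-a=5):
  y_4 = (M₀x³/(6L)-M₀(x-a)²/2+C₁x)/EI  [x>a] with C₁=M₀(3b²-L²)/(6L)=-25/4 = (15·6³/(6·10)-15·(6-5)²/2+(-25/4)·6)/20000 = 9/20000 m
Superposition: y = Σ y_i = -240853/10800000 m ≈ -0.022301 m

y(6) = -240853/10800000 m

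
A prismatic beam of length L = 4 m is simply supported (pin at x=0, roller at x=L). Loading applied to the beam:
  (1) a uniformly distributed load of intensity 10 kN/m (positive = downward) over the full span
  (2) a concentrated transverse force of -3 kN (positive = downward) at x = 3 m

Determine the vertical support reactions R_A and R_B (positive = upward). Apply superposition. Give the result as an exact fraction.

R_A = 77/4 kN, R_B = 71/4 kN

Load 1 — uniform load w=10 kN/m over full span:
  R_A = wL/2 = 10·4/2 = 20 kN
  R_B = wL/2 = 10·4/2 = 20 kN
Load 2 — point force P=-3 kN at a=3 m (b=L-a=1):
  R_A = Pb/L = (-3)·1/4 = -3/4 kN
  R_B = Pa/L = (-3)·3/4 = -9/4 kN
Superposition: R_A = 77/4 kN, R_B = 71/4 kN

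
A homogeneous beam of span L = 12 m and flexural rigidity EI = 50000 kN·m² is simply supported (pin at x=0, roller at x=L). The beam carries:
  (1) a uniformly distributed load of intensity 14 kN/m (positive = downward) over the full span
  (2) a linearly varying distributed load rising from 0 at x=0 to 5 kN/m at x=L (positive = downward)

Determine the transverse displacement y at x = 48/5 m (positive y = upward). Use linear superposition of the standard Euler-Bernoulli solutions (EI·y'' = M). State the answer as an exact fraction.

Load 1 — uniform load w=14 kN/m over full span:
  y_1 = -wx(L³-2Lx²+x³)/(24EI) = -14·(48/5)·(12³-2·12·(48/5)²+(48/5)³)/(24·50000) = -87696/1953125 m
Load 2 — triangular load w₀=5 kN/m (0→w₀ over full span):
  y_2 = -w₀x(7L⁴-10L²x²+3x⁴)/(360LEI) = -5·(48/5)·(7·12⁴-10·12²·(48/5)²+3·(48/5)⁴)/(360·12·50000) = -82296/9765625 m
Superposition: y = Σ y_i = -520776/9765625 m ≈ -0.053327 m

y(48/5) = -520776/9765625 m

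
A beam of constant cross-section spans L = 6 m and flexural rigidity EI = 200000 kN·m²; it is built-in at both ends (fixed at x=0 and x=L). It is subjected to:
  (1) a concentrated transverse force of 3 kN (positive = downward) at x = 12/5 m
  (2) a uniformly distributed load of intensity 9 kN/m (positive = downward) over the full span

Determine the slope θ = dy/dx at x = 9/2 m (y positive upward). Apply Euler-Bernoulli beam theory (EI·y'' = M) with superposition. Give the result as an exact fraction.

Load 1 — point force P=3 kN at a=12/5 m (b=L-a=18/5):
  θ_1 = Pa²(L-x)(2bL-(3b+a)(L-x))/(2L³EI)  [x>a] = 3·(12/5)²·(6-(9/2))·(2·(18/5)·6-(3·(18/5)+(12/5))·(6-(9/2)))/(2·6³·200000) = 351/50000000 rad
Load 2 — uniform load w=9 kN/m over full span:
  θ_2 = -wx(L-x)(L-2x)/(12EI) = -9·(9/2)·(6-(9/2))·(6-2·(9/2))/(12·200000) = 243/3200000 rad
Superposition: θ = Σ θ_i = 33183/400000000 rad ≈ 0.000083 rad

θ(9/2) = 33183/400000000 rad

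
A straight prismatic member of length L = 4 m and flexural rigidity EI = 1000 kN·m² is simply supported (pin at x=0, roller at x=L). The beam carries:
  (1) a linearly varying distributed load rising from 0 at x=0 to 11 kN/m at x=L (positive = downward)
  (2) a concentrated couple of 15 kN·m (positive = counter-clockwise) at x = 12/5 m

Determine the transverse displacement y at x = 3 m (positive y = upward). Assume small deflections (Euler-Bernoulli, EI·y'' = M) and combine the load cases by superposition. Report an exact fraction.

Load 1 — triangular load w₀=11 kN/m (0→w₀ over full span):
  y_1 = -w₀x(7L⁴-10L²x²+3x⁴)/(360LEI) = -11·3·(7·4⁴-10·4²·3²+3·3⁴)/(360·4·1000) = -1309/96000 m
Load 2 — applied couple M₀=15 kN·m at a=12/5 m (b=L-a=8/5):
  y_2 = (M₀x³/(6L)-M₀(x-a)²/2+C₁x)/EI  [x>a] with C₁=M₀(3b²-L²)/(6L)=-26/5 = (15·3³/(6·4)-15·(3-(12/5))²/2+(-26/5)·3)/1000 = -57/40000 m
Superposition: y = Σ y_i = -7229/480000 m ≈ -0.015060 m

y(3) = -7229/480000 m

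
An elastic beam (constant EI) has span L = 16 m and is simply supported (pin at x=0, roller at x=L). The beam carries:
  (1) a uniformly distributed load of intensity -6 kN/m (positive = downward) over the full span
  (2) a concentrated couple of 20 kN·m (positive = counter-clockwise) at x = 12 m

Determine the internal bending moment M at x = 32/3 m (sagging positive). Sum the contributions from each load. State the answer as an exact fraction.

Load 1 — uniform load w=-6 kN/m over full span:
  M_1 = wx(L-x)/2 = (-6)·(32/3)·(16-(32/3))/2 = -512/3 kN·m
Load 2 — applied couple M₀=20 kN·m at a=12 m (b=L-a=4):
  M_2 = M₀x/L  [x≤a] = 20·(32/3)/16 = 40/3 kN·m
Superposition: M = Σ M_i = -472/3 kN·m ≈ -157.333333 kN·m

M(32/3) = -472/3 kN·m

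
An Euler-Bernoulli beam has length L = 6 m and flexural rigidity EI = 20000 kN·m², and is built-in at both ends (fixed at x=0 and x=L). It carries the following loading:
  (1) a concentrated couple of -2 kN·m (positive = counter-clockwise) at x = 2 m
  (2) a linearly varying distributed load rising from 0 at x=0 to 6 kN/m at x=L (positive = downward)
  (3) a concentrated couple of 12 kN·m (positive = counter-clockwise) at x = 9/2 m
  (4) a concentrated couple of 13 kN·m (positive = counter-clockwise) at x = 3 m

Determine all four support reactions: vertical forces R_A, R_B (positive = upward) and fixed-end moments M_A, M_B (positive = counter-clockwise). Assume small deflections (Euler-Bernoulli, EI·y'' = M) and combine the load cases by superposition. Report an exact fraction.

Load 1 — applied couple M₀=-2 kN·m at a=2 m (b=L-a=4):
  R_A = 6M₀ab/L³ = 6·(-2)·2·4/6³ = -4/9 kN
  M_A = M₀b(2a-b)/L² = (-2)·4·(2·2-4)/6² = 0 kN·m
  R_B = -6M₀ab/L³ = -6·(-2)·2·4/6³ = 4/9 kN
  M_B = M₀a(2b-a)/L² = (-2)·2·(2·4-2)/6² = -2/3 kN·m
Load 2 — triangular load w₀=6 kN/m (0→w₀ over full span):
  R_A = 3w₀L/20 = 3·6·6/20 = 27/5 kN
  M_A = w₀L²/30 = 6·6²/30 = 36/5 kN·m
  R_B = 7w₀L/20 = 7·6·6/20 = 63/5 kN
  M_B = -w₀L²/20 = -6·6²/20 = -54/5 kN·m
Load 3 — applied couple M₀=12 kN·m at a=9/2 m (b=L-a=3/2):
  R_A = 6M₀ab/L³ = 6·12·(9/2)·(3/2)/6³ = 9/4 kN
  M_A = M₀b(2a-b)/L² = 12·(3/2)·(2·(9/2)-(3/2))/6² = 15/4 kN·m
  R_B = -6M₀ab/L³ = -6·12·(9/2)·(3/2)/6³ = -9/4 kN
  M_B = M₀a(2b-a)/L² = 12·(9/2)·(2·(3/2)-(9/2))/6² = -9/4 kN·m
Load 4 — applied couple M₀=13 kN·m at a=3 m (b=L-a=3):
  R_A = 6M₀ab/L³ = 6·13·3·3/6³ = 13/4 kN
  M_A = M₀b(2a-b)/L² = 13·3·(2·3-3)/6² = 13/4 kN·m
  R_B = -6M₀ab/L³ = -6·13·3·3/6³ = -13/4 kN
  M_B = M₀a(2b-a)/L² = 13·3·(2·3-3)/6² = 13/4 kN·m
Superposition: R_A = 941/90 kN, M_A = 71/5 kN·m, R_B = 679/90 kN, M_B = -157/15 kN·m

R_A = 941/90 kN, M_A = 71/5 kN·m, R_B = 679/90 kN, M_B = -157/15 kN·m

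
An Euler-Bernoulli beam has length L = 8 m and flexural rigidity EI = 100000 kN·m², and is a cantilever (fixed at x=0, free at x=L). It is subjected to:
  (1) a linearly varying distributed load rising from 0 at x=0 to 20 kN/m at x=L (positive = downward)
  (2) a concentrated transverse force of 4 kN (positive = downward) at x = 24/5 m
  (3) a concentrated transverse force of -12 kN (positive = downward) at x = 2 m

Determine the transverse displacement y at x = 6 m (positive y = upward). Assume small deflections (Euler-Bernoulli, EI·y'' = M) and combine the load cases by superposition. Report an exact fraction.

Load 1 — triangular load w₀=20 kN/m (0→w₀ over full span):
  y_1 = (w₀Lx³/12-w₀L²x²/6-w₀x⁵/(120L))/EI = (20·8·6³/12-20·8²·6²/6-20·6⁵/(120·8))/100000 = -2481/50000 m
Load 2 — point force P=4 kN at a=24/5 m (b=L-a=16/5):
  y_2 = -Pa²(3x-a)/(6EI)  [x>a] = -4·(24/5)²·(3·6-(24/5))/(6·100000) = -792/390625 m
Load 3 — point force P=-12 kN at a=2 m (b=L-a=6):
  y_3 = -Pa²(3x-a)/(6EI)  [x>a] = -(-12)·2²·(3·6-2)/(6·100000) = 4/3125 m
Superposition: y = Σ y_i = -314797/6250000 m ≈ -0.050368 m

y(6) = -314797/6250000 m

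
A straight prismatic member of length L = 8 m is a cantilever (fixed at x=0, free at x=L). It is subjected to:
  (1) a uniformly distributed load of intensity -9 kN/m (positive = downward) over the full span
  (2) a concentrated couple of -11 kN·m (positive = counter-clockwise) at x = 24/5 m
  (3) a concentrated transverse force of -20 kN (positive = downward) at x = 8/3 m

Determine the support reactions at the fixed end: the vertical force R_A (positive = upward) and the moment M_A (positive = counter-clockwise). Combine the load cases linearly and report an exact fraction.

R_A = -92 kN, M_A = -991/3 kN·m

Load 1 — uniform load w=-9 kN/m over full span:
  R_A = wL = (-9)·8 = -72 kN
  M_A = wL²/2 = (-9)·8²/2 = -288 kN·m
Load 2 — applied couple M₀=-11 kN·m at a=24/5 m (b=L-a=16/5):
  R_A = 0 kN
  M_A = -M₀ = -(-11) = 11 kN·m
Load 3 — point force P=-20 kN at a=8/3 m (b=L-a=16/3):
  R_A = P = (-20) = -20 kN
  M_A = Pa = (-20)·(8/3) = -160/3 kN·m
Superposition: R_A = -92 kN, M_A = -991/3 kN·m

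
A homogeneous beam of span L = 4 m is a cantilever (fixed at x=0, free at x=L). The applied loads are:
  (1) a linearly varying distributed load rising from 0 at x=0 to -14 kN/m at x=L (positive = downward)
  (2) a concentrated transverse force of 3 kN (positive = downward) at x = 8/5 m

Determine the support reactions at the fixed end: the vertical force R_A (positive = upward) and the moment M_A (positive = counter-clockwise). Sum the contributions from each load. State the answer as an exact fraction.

R_A = -25 kN, M_A = -1048/15 kN·m

Load 1 — triangular load w₀=-14 kN/m (0→w₀ over full span):
  R_A = w₀L/2 = (-14)·4/2 = -28 kN
  M_A = w₀L²/3 = (-14)·4²/3 = -224/3 kN·m
Load 2 — point force P=3 kN at a=8/5 m (b=L-a=12/5):
  R_A = P = 3 kN
  M_A = Pa = 3·(8/5) = 24/5 kN·m
Superposition: R_A = -25 kN, M_A = -1048/15 kN·m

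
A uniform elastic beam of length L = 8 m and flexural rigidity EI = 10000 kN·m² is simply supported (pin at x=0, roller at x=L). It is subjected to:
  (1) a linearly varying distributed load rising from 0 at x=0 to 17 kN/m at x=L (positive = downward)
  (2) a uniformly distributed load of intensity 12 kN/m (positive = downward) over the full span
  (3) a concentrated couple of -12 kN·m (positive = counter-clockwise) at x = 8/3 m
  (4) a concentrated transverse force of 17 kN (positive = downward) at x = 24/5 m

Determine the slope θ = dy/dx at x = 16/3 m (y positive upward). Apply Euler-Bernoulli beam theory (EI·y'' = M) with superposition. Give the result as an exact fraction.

θ(16/3) = 462167/18984375 rad

Load 1 — triangular load w₀=17 kN/m (0→w₀ over full span):
  θ_1 = -w₀(7L⁴-30L²x²+15x⁴)/(360LEI) = -17·(7·8⁴-30·8²·(16/3)²+15·(16/3)⁴)/(360·8·10000) = 6188/759375 rad
Load 2 — uniform load w=12 kN/m over full span:
  θ_2 = -w(L³-6Lx²+4x³)/(24EI) = -12·(8³-6·8·(16/3)²+4·(16/3)³)/(24·10000) = 208/16875 rad
Load 3 — applied couple M₀=-12 kN·m at a=8/3 m (b=L-a=16/3):
  θ_3 = (M₀x²/(2L)-M₀(x-a)+C₁)/EI  [x>a] with C₁=M₀(3b²-L²)/(6L)=-16/3 = ((-12)·(16/3)²/(2·8)-(-12)·((16/3)-(8/3))+(-16/3))/10000 = 1/1875 rad
Load 4 — point force P=17 kN at a=24/5 m (b=L-a=16/5):
  θ_4 = -Pa(2L²-6Lx+3x²+a²)/(6LEI)  [x>a] = -17·(24/5)·(2·8²-6·8·(16/3)+3·(16/3)²+(24/5)²)/(6·8·10000) = 782/234375 rad
Superposition: θ = Σ θ_i = 462167/18984375 rad ≈ 0.024345 rad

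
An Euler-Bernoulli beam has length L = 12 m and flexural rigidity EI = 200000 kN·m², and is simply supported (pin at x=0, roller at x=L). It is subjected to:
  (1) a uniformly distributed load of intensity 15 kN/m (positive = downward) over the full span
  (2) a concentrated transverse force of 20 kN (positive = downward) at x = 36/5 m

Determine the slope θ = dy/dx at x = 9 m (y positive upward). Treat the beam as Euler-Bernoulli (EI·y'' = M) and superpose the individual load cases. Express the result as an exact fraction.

θ(9) = 43641/10000000 rad

Load 1 — uniform load w=15 kN/m over full span:
  θ_1 = -w(L³-6Lx²+4x³)/(24EI) = -15·(12³-6·12·9²+4·9³)/(24·200000) = 297/80000 rad
Load 2 — point force P=20 kN at a=36/5 m (b=L-a=24/5):
  θ_2 = -Pa(2L²-6Lx+3x²+a²)/(6LEI)  [x>a] = -20·(36/5)·(2·12²-6·12·9+3·9²+(36/5)²)/(6·12·200000) = 1629/2500000 rad
Superposition: θ = Σ θ_i = 43641/10000000 rad ≈ 0.004364 rad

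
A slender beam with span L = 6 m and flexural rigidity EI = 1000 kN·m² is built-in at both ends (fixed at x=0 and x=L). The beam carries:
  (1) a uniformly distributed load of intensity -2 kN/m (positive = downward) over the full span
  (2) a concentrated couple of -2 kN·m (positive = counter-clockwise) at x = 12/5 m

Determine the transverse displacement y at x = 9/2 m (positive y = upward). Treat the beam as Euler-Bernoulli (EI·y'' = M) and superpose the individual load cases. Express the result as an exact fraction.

Load 1 — uniform load w=-2 kN/m over full span:
  y_1 = -wx²(L-x)²/(24EI) = -(-2)·(9/2)²·(6-(9/2))²/(24·1000) = 243/64000 m
Load 2 — applied couple M₀=-2 kN·m at a=12/5 m (b=L-a=18/5):
  y_2 = (R_Ax³/6 - M_Ax²/2 - M₀(x-a)²/2)/EI  [x>a] with R_A=-12/25, M_A=-6/25 = ((-12/25)·(9/2)³/6 - (-6/25)·(9/2)²/2 - (-2)·((9/2)-(12/5))²/2)/1000 = -9/20000 m
Superposition: y = Σ y_i = 1071/320000 m ≈ 0.003347 m

y(9/2) = 1071/320000 m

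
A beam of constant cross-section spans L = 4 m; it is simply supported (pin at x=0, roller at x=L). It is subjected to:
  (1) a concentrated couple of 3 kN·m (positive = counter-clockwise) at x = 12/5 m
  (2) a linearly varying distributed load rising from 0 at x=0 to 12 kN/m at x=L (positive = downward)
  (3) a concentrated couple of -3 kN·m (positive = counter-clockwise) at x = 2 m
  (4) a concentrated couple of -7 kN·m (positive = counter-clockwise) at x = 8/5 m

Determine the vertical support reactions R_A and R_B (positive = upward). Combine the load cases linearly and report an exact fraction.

Load 1 — applied couple M₀=3 kN·m at a=12/5 m (b=L-a=8/5):
  R_A = M₀/L = 3/4 kN
  R_B = -M₀/L = -3/4 kN
Load 2 — triangular load w₀=12 kN/m (0→w₀ over full span):
  R_A = w₀L/6 = 12·4/6 = 8 kN
  R_B = w₀L/3 = 12·4/3 = 16 kN
Load 3 — applied couple M₀=-3 kN·m at a=2 m (b=L-a=2):
  R_A = M₀/L = (-3)/4 = -3/4 kN
  R_B = -M₀/L = -(-3)/4 = 3/4 kN
Load 4 — applied couple M₀=-7 kN·m at a=8/5 m (b=L-a=12/5):
  R_A = M₀/L = (-7)/4 = -7/4 kN
  R_B = -M₀/L = -(-7)/4 = 7/4 kN
Superposition: R_A = 25/4 kN, R_B = 71/4 kN

R_A = 25/4 kN, R_B = 71/4 kN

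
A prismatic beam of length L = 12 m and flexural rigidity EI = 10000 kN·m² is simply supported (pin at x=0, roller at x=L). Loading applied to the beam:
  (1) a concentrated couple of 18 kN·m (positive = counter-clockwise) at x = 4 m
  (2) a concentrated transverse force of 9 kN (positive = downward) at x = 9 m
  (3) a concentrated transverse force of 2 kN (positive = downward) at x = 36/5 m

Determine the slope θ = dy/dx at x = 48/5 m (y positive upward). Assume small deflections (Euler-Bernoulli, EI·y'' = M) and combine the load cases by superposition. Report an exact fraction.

Load 1 — applied couple M₀=18 kN·m at a=4 m (b=L-a=8):
  θ_1 = (M₀x²/(2L)-M₀(x-a)+C₁)/EI  [x>a] with C₁=M₀(3b²-L²)/(6L)=12 = (18·(48/5)²/(2·12)-18·((48/5)-4)+12)/10000 = -123/62500 rad
Load 2 — point force P=9 kN at a=9 m (b=L-a=3):
  θ_2 = -Pa(2L²-6Lx+3x²+a²)/(6LEI)  [x>a] = -9·9·(2·12²-6·12·(48/5)+3·(48/5)²+9²)/(6·12·10000) = 10287/2000000 rad
Load 3 — point force P=2 kN at a=36/5 m (b=L-a=24/5):
  θ_3 = -Pa(2L²-6Lx+3x²+a²)/(6LEI)  [x>a] = -2·(36/5)·(2·12²-6·12·(48/5)+3·(48/5)²+(36/5)²)/(6·12·10000) = 117/78125 rad
Superposition: θ = Σ θ_i = 46731/10000000 rad ≈ 0.004673 rad

θ(48/5) = 46731/10000000 rad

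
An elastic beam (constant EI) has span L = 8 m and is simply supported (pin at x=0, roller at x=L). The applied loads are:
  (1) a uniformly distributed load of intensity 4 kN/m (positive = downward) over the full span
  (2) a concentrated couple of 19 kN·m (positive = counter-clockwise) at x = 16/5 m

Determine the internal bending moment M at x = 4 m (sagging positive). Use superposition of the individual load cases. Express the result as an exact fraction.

Load 1 — uniform load w=4 kN/m over full span:
  M_1 = wx(L-x)/2 = 4·4·(8-4)/2 = 32 kN·m
Load 2 — applied couple M₀=19 kN·m at a=16/5 m (b=L-a=24/5):
  M_2 = M₀x/L - M₀  [x>a] = 19·4/8 - 19 = -19/2 kN·m
Superposition: M = Σ M_i = 45/2 kN·m ≈ 22.500000 kN·m

M(4) = 45/2 kN·m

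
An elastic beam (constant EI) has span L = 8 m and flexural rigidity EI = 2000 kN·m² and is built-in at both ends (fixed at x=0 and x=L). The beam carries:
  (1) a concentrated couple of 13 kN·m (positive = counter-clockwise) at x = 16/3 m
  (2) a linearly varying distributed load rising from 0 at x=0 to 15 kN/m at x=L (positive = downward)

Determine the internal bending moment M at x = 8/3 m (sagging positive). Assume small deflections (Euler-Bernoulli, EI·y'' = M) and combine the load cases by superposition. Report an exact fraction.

M(8/3) = 311/27 kN·m

Load 1 — applied couple M₀=13 kN·m at a=16/3 m (b=L-a=8/3):
  M_1 = R_Ax - M_A  [x≤a] with R_A=13/6, M_A=13/3 = (13/6)·(8/3) - (13/3) = 13/9 kN·m
Load 2 — triangular load w₀=15 kN/m (0→w₀ over full span):
  M_2 = 3w₀Lx/20 - w₀L²/30 - w₀x³/(6L) = 3·15·8·(8/3)/20 - 15·8²/30 - 15·(8/3)³/(6·8) = 272/27 kN·m
Superposition: M = Σ M_i = 311/27 kN·m ≈ 11.518519 kN·m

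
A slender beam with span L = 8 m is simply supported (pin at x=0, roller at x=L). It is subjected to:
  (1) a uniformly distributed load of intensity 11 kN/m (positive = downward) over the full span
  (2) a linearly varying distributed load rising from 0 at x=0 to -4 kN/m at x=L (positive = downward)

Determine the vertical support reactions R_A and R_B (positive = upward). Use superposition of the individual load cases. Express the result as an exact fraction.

R_A = 116/3 kN, R_B = 100/3 kN

Load 1 — uniform load w=11 kN/m over full span:
  R_A = wL/2 = 11·8/2 = 44 kN
  R_B = wL/2 = 11·8/2 = 44 kN
Load 2 — triangular load w₀=-4 kN/m (0→w₀ over full span):
  R_A = w₀L/6 = (-4)·8/6 = -16/3 kN
  R_B = w₀L/3 = (-4)·8/3 = -32/3 kN
Superposition: R_A = 116/3 kN, R_B = 100/3 kN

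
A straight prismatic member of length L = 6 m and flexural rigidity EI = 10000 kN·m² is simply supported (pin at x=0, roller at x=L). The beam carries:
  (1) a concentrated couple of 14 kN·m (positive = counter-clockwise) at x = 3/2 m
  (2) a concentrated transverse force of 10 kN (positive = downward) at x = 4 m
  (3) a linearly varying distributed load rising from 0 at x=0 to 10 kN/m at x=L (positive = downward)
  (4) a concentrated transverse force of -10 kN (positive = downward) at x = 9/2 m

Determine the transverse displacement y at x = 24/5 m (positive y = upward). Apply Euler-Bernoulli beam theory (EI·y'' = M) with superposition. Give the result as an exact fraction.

Load 1 — applied couple M₀=14 kN·m at a=3/2 m (b=L-a=9/2):
  y_1 = (M₀x³/(6L)-M₀(x-a)²/2+C₁x)/EI  [x>a] with C₁=M₀(3b²-L²)/(6L)=77/8 = (14·(24/5)³/(6·6)-14·((24/5)-(3/2))²/2+(77/8)·(24/5))/10000 = 6489/5000000 m
Load 2 — point force P=10 kN at a=4 m (b=L-a=2):
  y_2 = -Pa(L-x)(2Lx-a²-x²)/(6LEI)  [x>a] = -10·4·(6-(24/5))·(2·6·(24/5)-4²-(24/5)²)/(6·6·10000) = -116/46875 m
Load 3 — triangular load w₀=10 kN/m (0→w₀ over full span):
  y_3 = -w₀x(7L⁴-10L²x²+3x⁴)/(360LEI) = -10·(24/5)·(7·6⁴-10·6²·(24/5)²+3·(24/5)⁴)/(360·6·10000) = -10287/1953125 m
Load 4 — point force P=-10 kN at a=9/2 m (b=L-a=3/2):
  y_4 = -Pa(L-x)(2Lx-a²-x²)/(6LEI)  [x>a] = -(-10)·(9/2)·(6-(24/5))·(2·6·(24/5)-(9/2)²-(24/5)²)/(6·6·10000) = 4293/2000000 m
Superposition: y = Σ y_i = -3222983/750000000 m ≈ -0.004297 m

y(24/5) = -3222983/750000000 m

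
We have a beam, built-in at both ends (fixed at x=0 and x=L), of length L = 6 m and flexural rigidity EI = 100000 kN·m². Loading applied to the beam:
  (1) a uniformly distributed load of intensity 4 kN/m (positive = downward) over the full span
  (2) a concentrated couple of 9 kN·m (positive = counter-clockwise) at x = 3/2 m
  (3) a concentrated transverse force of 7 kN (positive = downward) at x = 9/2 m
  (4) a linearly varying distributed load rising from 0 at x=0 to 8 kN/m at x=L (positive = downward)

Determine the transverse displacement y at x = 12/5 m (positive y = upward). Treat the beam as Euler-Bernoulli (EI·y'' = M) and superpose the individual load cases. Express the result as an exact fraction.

y(12/5) = -2804067/12500000000 m

Load 1 — uniform load w=4 kN/m over full span:
  y_1 = -wx²(L-x)²/(24EI) = -4·(12/5)²·(6-(12/5))²/(24·100000) = -243/1953125 m
Load 2 — applied couple M₀=9 kN·m at a=3/2 m (b=L-a=9/2):
  y_2 = (R_Ax³/6 - M_Ax²/2 - M₀(x-a)²/2)/EI  [x>a] with R_A=27/16, M_A=-27/16 = ((27/16)·(12/5)³/6 - (-27/16)·(12/5)²/2 - 9·((12/5)-(3/2))²/2)/100000 = 5103/100000000 m
Load 3 — point force P=7 kN at a=9/2 m (b=L-a=3/2):
  y_3 = -Pb²x²(3aL-(3a+b)x)/(6L³EI)  [x≤a] = -7·(3/2)²·(12/5)²·(3·(9/2)·6-(3·(9/2)+(3/2))·(12/5))/(6·6³·100000) = -63/2000000 m
Load 4 — triangular load w₀=8 kN/m (0→w₀ over full span):
  y_4 = -w₀x²(L-x)²(x+2L)/(120LEI) = -8·(12/5)²·(6-(12/5))²·((12/5)+2·6)/(120·6·100000) = -5832/48828125 m
Superposition: y = Σ y_i = -2804067/12500000000 m ≈ -0.000224 m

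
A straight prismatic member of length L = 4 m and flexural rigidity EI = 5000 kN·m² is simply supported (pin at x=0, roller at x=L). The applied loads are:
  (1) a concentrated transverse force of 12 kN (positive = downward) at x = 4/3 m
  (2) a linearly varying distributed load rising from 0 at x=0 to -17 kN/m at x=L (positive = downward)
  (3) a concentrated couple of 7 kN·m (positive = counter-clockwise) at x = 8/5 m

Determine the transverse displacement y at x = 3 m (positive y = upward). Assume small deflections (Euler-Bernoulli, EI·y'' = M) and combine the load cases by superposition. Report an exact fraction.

Load 1 — point force P=12 kN at a=4/3 m (b=L-a=8/3):
  y_1 = -Pa(L-x)(2Lx-a²-x²)/(6LEI)  [x>a] = -12·(4/3)·(4-3)·(2·4·3-(4/3)²-3²)/(6·4·5000) = -119/67500 m
Load 2 — triangular load w₀=-17 kN/m (0→w₀ over full span):
  y_2 = -w₀x(7L⁴-10L²x²+3x⁴)/(360LEI) = -(-17)·3·(7·4⁴-10·4²·3²+3·3⁴)/(360·4·5000) = 2023/480000 m
Load 3 — applied couple M₀=7 kN·m at a=8/5 m (b=L-a=12/5):
  y_3 = (M₀x³/(6L)-M₀(x-a)²/2+C₁x)/EI  [x>a] with C₁=M₀(3b²-L²)/(6L)=28/75 = (7·3³/(6·4)-7·(3-(8/5))²/2+(28/75)·3)/5000 = 427/1000000 m
Superposition: y = Σ y_i = 310891/108000000 m ≈ 0.002879 m

y(3) = 310891/108000000 m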